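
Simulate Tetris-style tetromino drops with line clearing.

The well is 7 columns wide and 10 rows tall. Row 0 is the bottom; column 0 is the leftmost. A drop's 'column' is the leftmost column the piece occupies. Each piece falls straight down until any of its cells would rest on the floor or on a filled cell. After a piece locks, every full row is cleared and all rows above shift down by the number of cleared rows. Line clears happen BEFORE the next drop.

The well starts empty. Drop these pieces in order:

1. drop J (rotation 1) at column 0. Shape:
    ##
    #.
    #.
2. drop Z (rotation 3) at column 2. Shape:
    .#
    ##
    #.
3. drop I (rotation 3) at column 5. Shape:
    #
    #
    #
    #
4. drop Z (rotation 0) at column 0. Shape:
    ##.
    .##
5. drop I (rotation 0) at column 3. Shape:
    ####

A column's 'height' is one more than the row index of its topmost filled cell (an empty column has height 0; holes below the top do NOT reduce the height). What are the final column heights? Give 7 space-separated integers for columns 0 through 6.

Drop 1: J rot1 at col 0 lands with bottom-row=0; cleared 0 line(s) (total 0); column heights now [3 3 0 0 0 0 0], max=3
Drop 2: Z rot3 at col 2 lands with bottom-row=0; cleared 0 line(s) (total 0); column heights now [3 3 2 3 0 0 0], max=3
Drop 3: I rot3 at col 5 lands with bottom-row=0; cleared 0 line(s) (total 0); column heights now [3 3 2 3 0 4 0], max=4
Drop 4: Z rot0 at col 0 lands with bottom-row=3; cleared 0 line(s) (total 0); column heights now [5 5 4 3 0 4 0], max=5
Drop 5: I rot0 at col 3 lands with bottom-row=4; cleared 0 line(s) (total 0); column heights now [5 5 4 5 5 5 5], max=5

Answer: 5 5 4 5 5 5 5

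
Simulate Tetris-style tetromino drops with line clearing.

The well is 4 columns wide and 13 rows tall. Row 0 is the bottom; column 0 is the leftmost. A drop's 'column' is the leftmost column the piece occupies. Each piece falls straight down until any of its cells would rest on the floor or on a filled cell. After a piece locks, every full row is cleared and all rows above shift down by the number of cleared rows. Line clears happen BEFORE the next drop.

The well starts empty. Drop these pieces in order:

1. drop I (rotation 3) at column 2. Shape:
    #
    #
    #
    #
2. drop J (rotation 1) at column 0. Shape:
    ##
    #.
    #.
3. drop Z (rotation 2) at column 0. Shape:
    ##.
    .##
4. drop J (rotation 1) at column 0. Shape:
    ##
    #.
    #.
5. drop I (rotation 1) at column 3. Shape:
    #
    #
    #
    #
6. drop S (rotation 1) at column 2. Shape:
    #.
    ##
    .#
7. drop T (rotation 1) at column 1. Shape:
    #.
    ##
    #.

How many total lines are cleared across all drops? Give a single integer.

Answer: 2

Derivation:
Drop 1: I rot3 at col 2 lands with bottom-row=0; cleared 0 line(s) (total 0); column heights now [0 0 4 0], max=4
Drop 2: J rot1 at col 0 lands with bottom-row=0; cleared 0 line(s) (total 0); column heights now [3 3 4 0], max=4
Drop 3: Z rot2 at col 0 lands with bottom-row=4; cleared 0 line(s) (total 0); column heights now [6 6 5 0], max=6
Drop 4: J rot1 at col 0 lands with bottom-row=6; cleared 0 line(s) (total 0); column heights now [9 9 5 0], max=9
Drop 5: I rot1 at col 3 lands with bottom-row=0; cleared 1 line(s) (total 1); column heights now [8 8 4 3], max=8
Drop 6: S rot1 at col 2 lands with bottom-row=3; cleared 1 line(s) (total 2); column heights now [7 7 5 4], max=7
Drop 7: T rot1 at col 1 lands with bottom-row=7; cleared 0 line(s) (total 2); column heights now [7 10 9 4], max=10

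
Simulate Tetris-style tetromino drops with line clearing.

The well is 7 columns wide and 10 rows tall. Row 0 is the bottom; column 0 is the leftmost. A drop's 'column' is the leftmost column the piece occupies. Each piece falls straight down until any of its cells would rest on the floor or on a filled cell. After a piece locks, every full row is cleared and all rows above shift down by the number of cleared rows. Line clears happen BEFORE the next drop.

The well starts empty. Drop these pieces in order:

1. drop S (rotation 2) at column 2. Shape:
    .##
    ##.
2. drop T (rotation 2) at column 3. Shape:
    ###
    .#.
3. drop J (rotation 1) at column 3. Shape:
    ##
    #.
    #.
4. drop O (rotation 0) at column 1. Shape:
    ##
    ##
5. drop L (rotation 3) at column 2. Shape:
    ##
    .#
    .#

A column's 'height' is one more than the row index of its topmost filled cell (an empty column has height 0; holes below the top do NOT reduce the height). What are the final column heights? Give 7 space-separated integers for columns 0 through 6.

Answer: 0 3 10 10 7 4 0

Derivation:
Drop 1: S rot2 at col 2 lands with bottom-row=0; cleared 0 line(s) (total 0); column heights now [0 0 1 2 2 0 0], max=2
Drop 2: T rot2 at col 3 lands with bottom-row=2; cleared 0 line(s) (total 0); column heights now [0 0 1 4 4 4 0], max=4
Drop 3: J rot1 at col 3 lands with bottom-row=4; cleared 0 line(s) (total 0); column heights now [0 0 1 7 7 4 0], max=7
Drop 4: O rot0 at col 1 lands with bottom-row=1; cleared 0 line(s) (total 0); column heights now [0 3 3 7 7 4 0], max=7
Drop 5: L rot3 at col 2 lands with bottom-row=7; cleared 0 line(s) (total 0); column heights now [0 3 10 10 7 4 0], max=10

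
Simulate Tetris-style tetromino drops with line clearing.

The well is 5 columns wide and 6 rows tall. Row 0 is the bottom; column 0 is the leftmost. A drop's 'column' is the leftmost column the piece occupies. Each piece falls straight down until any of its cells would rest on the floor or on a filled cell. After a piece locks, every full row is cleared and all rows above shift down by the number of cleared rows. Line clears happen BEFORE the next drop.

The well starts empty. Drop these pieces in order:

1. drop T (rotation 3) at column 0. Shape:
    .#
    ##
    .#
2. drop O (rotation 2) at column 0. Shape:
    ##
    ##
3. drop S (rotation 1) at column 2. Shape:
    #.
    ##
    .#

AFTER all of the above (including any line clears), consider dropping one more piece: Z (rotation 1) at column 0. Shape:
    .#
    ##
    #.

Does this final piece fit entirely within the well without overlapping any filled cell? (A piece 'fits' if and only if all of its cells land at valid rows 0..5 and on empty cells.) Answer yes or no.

Answer: no

Derivation:
Drop 1: T rot3 at col 0 lands with bottom-row=0; cleared 0 line(s) (total 0); column heights now [2 3 0 0 0], max=3
Drop 2: O rot2 at col 0 lands with bottom-row=3; cleared 0 line(s) (total 0); column heights now [5 5 0 0 0], max=5
Drop 3: S rot1 at col 2 lands with bottom-row=0; cleared 0 line(s) (total 0); column heights now [5 5 3 2 0], max=5
Test piece Z rot1 at col 0 (width 2): heights before test = [5 5 3 2 0]; fits = False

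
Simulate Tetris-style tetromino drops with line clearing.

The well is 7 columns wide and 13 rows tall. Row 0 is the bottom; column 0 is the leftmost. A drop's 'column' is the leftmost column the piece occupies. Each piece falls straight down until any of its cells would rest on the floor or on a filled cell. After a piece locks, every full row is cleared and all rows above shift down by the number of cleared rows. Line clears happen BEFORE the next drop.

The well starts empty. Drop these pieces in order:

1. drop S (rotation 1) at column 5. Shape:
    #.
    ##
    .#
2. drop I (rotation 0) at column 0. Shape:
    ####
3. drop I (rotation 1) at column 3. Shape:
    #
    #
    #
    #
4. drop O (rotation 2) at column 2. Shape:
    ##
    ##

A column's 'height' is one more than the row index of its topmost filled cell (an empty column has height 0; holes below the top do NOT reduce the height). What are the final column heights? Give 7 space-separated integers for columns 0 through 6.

Answer: 1 1 7 7 0 3 2

Derivation:
Drop 1: S rot1 at col 5 lands with bottom-row=0; cleared 0 line(s) (total 0); column heights now [0 0 0 0 0 3 2], max=3
Drop 2: I rot0 at col 0 lands with bottom-row=0; cleared 0 line(s) (total 0); column heights now [1 1 1 1 0 3 2], max=3
Drop 3: I rot1 at col 3 lands with bottom-row=1; cleared 0 line(s) (total 0); column heights now [1 1 1 5 0 3 2], max=5
Drop 4: O rot2 at col 2 lands with bottom-row=5; cleared 0 line(s) (total 0); column heights now [1 1 7 7 0 3 2], max=7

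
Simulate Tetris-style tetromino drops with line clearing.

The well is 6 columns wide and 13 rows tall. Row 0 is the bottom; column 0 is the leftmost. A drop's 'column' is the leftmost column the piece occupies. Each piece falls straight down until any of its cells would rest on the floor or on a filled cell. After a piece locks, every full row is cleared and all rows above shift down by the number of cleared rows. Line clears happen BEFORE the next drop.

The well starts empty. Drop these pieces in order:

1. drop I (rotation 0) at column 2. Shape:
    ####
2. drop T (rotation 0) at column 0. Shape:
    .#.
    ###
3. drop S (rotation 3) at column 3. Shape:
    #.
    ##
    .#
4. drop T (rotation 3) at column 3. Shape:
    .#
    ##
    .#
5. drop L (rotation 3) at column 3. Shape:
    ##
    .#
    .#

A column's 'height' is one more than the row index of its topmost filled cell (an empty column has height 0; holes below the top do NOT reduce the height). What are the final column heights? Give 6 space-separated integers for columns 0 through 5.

Drop 1: I rot0 at col 2 lands with bottom-row=0; cleared 0 line(s) (total 0); column heights now [0 0 1 1 1 1], max=1
Drop 2: T rot0 at col 0 lands with bottom-row=1; cleared 0 line(s) (total 0); column heights now [2 3 2 1 1 1], max=3
Drop 3: S rot3 at col 3 lands with bottom-row=1; cleared 0 line(s) (total 0); column heights now [2 3 2 4 3 1], max=4
Drop 4: T rot3 at col 3 lands with bottom-row=3; cleared 0 line(s) (total 0); column heights now [2 3 2 5 6 1], max=6
Drop 5: L rot3 at col 3 lands with bottom-row=6; cleared 0 line(s) (total 0); column heights now [2 3 2 9 9 1], max=9

Answer: 2 3 2 9 9 1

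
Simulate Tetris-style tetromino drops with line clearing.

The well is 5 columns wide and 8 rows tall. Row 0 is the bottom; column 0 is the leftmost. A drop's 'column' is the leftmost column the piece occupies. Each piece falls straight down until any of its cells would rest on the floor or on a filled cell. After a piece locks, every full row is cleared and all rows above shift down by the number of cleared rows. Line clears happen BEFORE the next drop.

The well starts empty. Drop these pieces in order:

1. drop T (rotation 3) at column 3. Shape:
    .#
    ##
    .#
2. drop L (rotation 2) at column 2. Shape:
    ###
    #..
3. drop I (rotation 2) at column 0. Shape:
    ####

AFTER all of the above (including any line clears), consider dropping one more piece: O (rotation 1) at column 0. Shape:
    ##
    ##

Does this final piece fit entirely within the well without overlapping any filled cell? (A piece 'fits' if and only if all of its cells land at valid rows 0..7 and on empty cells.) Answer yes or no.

Answer: yes

Derivation:
Drop 1: T rot3 at col 3 lands with bottom-row=0; cleared 0 line(s) (total 0); column heights now [0 0 0 2 3], max=3
Drop 2: L rot2 at col 2 lands with bottom-row=2; cleared 0 line(s) (total 0); column heights now [0 0 4 4 4], max=4
Drop 3: I rot2 at col 0 lands with bottom-row=4; cleared 0 line(s) (total 0); column heights now [5 5 5 5 4], max=5
Test piece O rot1 at col 0 (width 2): heights before test = [5 5 5 5 4]; fits = True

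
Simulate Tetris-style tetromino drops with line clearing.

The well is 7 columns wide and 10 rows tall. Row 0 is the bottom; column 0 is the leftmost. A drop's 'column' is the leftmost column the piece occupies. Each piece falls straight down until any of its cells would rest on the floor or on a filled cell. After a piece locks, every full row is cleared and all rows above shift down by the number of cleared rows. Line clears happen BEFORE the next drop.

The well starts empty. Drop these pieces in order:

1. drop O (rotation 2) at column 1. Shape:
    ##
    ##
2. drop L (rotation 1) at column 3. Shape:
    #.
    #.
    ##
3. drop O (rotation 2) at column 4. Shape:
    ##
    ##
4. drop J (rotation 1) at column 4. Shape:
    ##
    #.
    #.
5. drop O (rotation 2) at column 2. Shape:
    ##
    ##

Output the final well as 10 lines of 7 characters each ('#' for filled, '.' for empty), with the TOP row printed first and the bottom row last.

Drop 1: O rot2 at col 1 lands with bottom-row=0; cleared 0 line(s) (total 0); column heights now [0 2 2 0 0 0 0], max=2
Drop 2: L rot1 at col 3 lands with bottom-row=0; cleared 0 line(s) (total 0); column heights now [0 2 2 3 1 0 0], max=3
Drop 3: O rot2 at col 4 lands with bottom-row=1; cleared 0 line(s) (total 0); column heights now [0 2 2 3 3 3 0], max=3
Drop 4: J rot1 at col 4 lands with bottom-row=3; cleared 0 line(s) (total 0); column heights now [0 2 2 3 6 6 0], max=6
Drop 5: O rot2 at col 2 lands with bottom-row=3; cleared 0 line(s) (total 0); column heights now [0 2 5 5 6 6 0], max=6

Answer: .......
.......
.......
.......
....##.
..###..
..###..
...###.
.#####.
.####..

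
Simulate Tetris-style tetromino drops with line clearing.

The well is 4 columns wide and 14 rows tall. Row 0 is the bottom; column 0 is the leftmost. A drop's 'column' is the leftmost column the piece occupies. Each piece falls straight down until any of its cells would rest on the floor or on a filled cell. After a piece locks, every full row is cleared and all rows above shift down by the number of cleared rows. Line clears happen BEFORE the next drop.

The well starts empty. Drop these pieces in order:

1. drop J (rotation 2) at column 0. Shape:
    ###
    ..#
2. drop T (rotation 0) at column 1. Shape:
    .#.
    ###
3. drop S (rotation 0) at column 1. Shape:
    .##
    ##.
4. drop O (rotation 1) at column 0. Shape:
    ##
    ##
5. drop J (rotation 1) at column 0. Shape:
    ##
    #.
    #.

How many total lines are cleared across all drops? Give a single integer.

Drop 1: J rot2 at col 0 lands with bottom-row=0; cleared 0 line(s) (total 0); column heights now [2 2 2 0], max=2
Drop 2: T rot0 at col 1 lands with bottom-row=2; cleared 0 line(s) (total 0); column heights now [2 3 4 3], max=4
Drop 3: S rot0 at col 1 lands with bottom-row=4; cleared 0 line(s) (total 0); column heights now [2 5 6 6], max=6
Drop 4: O rot1 at col 0 lands with bottom-row=5; cleared 1 line(s) (total 1); column heights now [6 6 5 3], max=6
Drop 5: J rot1 at col 0 lands with bottom-row=6; cleared 0 line(s) (total 1); column heights now [9 9 5 3], max=9

Answer: 1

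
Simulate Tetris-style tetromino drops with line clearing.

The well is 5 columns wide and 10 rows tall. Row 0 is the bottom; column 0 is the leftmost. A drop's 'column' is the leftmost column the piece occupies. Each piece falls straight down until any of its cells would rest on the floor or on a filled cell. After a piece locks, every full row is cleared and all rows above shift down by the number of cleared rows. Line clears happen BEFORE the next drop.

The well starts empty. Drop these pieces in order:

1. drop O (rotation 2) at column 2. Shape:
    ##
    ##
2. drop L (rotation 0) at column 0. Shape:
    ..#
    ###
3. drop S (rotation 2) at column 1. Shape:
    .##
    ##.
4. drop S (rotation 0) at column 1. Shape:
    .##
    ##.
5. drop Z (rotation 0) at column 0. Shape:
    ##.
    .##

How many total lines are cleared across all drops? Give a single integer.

Answer: 0

Derivation:
Drop 1: O rot2 at col 2 lands with bottom-row=0; cleared 0 line(s) (total 0); column heights now [0 0 2 2 0], max=2
Drop 2: L rot0 at col 0 lands with bottom-row=2; cleared 0 line(s) (total 0); column heights now [3 3 4 2 0], max=4
Drop 3: S rot2 at col 1 lands with bottom-row=4; cleared 0 line(s) (total 0); column heights now [3 5 6 6 0], max=6
Drop 4: S rot0 at col 1 lands with bottom-row=6; cleared 0 line(s) (total 0); column heights now [3 7 8 8 0], max=8
Drop 5: Z rot0 at col 0 lands with bottom-row=8; cleared 0 line(s) (total 0); column heights now [10 10 9 8 0], max=10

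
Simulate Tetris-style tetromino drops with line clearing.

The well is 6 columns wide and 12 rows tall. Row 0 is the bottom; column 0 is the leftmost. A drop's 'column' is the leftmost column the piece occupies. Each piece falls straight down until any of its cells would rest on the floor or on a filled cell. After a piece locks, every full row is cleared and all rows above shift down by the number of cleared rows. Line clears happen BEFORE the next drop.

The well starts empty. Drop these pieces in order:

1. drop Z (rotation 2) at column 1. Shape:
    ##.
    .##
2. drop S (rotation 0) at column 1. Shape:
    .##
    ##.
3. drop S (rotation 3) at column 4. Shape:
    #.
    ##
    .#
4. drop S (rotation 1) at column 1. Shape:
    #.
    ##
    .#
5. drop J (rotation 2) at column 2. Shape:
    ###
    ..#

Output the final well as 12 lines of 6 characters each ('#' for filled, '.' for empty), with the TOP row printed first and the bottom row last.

Answer: ......
......
......
......
......
.####.
.##.#.
..#...
..##..
.##.#.
.##.##
..##.#

Derivation:
Drop 1: Z rot2 at col 1 lands with bottom-row=0; cleared 0 line(s) (total 0); column heights now [0 2 2 1 0 0], max=2
Drop 2: S rot0 at col 1 lands with bottom-row=2; cleared 0 line(s) (total 0); column heights now [0 3 4 4 0 0], max=4
Drop 3: S rot3 at col 4 lands with bottom-row=0; cleared 0 line(s) (total 0); column heights now [0 3 4 4 3 2], max=4
Drop 4: S rot1 at col 1 lands with bottom-row=4; cleared 0 line(s) (total 0); column heights now [0 7 6 4 3 2], max=7
Drop 5: J rot2 at col 2 lands with bottom-row=5; cleared 0 line(s) (total 0); column heights now [0 7 7 7 7 2], max=7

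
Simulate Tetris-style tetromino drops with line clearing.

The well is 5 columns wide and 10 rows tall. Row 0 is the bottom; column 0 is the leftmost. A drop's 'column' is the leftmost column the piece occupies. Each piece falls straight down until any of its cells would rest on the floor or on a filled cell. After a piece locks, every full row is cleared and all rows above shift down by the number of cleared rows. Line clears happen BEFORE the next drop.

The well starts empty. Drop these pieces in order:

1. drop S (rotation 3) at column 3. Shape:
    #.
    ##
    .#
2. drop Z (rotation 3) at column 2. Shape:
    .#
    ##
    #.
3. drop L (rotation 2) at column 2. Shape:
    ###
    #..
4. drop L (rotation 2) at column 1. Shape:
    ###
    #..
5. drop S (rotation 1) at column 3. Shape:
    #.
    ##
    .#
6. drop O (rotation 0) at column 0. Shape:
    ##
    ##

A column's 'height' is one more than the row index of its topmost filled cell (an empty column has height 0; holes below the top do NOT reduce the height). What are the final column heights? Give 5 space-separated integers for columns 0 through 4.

Answer: 9 9 7 9 8

Derivation:
Drop 1: S rot3 at col 3 lands with bottom-row=0; cleared 0 line(s) (total 0); column heights now [0 0 0 3 2], max=3
Drop 2: Z rot3 at col 2 lands with bottom-row=2; cleared 0 line(s) (total 0); column heights now [0 0 4 5 2], max=5
Drop 3: L rot2 at col 2 lands with bottom-row=4; cleared 0 line(s) (total 0); column heights now [0 0 6 6 6], max=6
Drop 4: L rot2 at col 1 lands with bottom-row=5; cleared 0 line(s) (total 0); column heights now [0 7 7 7 6], max=7
Drop 5: S rot1 at col 3 lands with bottom-row=6; cleared 0 line(s) (total 0); column heights now [0 7 7 9 8], max=9
Drop 6: O rot0 at col 0 lands with bottom-row=7; cleared 0 line(s) (total 0); column heights now [9 9 7 9 8], max=9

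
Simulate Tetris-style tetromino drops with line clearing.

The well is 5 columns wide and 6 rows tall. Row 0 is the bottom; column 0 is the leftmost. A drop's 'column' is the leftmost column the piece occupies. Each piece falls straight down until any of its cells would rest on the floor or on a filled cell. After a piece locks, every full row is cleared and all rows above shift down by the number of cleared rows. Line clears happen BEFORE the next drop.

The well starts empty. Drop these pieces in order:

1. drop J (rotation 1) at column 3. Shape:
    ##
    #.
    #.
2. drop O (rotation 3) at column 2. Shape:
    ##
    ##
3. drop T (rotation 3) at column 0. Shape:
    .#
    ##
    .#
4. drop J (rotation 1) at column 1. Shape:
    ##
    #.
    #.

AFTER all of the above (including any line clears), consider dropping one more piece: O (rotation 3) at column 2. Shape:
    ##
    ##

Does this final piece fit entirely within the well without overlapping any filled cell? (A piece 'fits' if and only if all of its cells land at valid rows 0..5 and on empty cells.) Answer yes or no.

Drop 1: J rot1 at col 3 lands with bottom-row=0; cleared 0 line(s) (total 0); column heights now [0 0 0 3 3], max=3
Drop 2: O rot3 at col 2 lands with bottom-row=3; cleared 0 line(s) (total 0); column heights now [0 0 5 5 3], max=5
Drop 3: T rot3 at col 0 lands with bottom-row=0; cleared 0 line(s) (total 0); column heights now [2 3 5 5 3], max=5
Drop 4: J rot1 at col 1 lands with bottom-row=3; cleared 0 line(s) (total 0); column heights now [2 6 6 5 3], max=6
Test piece O rot3 at col 2 (width 2): heights before test = [2 6 6 5 3]; fits = False

Answer: no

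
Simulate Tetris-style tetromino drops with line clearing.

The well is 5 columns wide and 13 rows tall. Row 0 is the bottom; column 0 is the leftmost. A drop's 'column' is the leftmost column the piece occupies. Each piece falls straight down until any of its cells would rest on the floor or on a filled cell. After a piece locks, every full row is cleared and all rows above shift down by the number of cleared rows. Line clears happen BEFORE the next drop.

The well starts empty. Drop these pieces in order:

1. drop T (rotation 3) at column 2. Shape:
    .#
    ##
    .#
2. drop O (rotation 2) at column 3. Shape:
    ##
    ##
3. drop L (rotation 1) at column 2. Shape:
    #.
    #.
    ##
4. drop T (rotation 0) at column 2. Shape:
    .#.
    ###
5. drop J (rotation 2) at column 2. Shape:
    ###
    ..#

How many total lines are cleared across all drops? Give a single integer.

Answer: 0

Derivation:
Drop 1: T rot3 at col 2 lands with bottom-row=0; cleared 0 line(s) (total 0); column heights now [0 0 2 3 0], max=3
Drop 2: O rot2 at col 3 lands with bottom-row=3; cleared 0 line(s) (total 0); column heights now [0 0 2 5 5], max=5
Drop 3: L rot1 at col 2 lands with bottom-row=5; cleared 0 line(s) (total 0); column heights now [0 0 8 6 5], max=8
Drop 4: T rot0 at col 2 lands with bottom-row=8; cleared 0 line(s) (total 0); column heights now [0 0 9 10 9], max=10
Drop 5: J rot2 at col 2 lands with bottom-row=9; cleared 0 line(s) (total 0); column heights now [0 0 11 11 11], max=11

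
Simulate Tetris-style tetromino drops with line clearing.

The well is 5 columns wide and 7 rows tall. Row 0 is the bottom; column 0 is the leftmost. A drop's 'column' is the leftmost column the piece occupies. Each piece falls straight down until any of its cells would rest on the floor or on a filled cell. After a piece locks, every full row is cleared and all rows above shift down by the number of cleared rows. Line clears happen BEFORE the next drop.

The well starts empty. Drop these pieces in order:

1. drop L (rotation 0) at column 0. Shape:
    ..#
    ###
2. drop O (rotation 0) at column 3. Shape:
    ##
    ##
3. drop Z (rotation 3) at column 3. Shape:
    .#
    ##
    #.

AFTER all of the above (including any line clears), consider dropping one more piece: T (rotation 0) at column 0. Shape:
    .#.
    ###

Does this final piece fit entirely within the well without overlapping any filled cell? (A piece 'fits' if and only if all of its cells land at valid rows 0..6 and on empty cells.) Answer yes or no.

Drop 1: L rot0 at col 0 lands with bottom-row=0; cleared 0 line(s) (total 0); column heights now [1 1 2 0 0], max=2
Drop 2: O rot0 at col 3 lands with bottom-row=0; cleared 1 line(s) (total 1); column heights now [0 0 1 1 1], max=1
Drop 3: Z rot3 at col 3 lands with bottom-row=1; cleared 0 line(s) (total 1); column heights now [0 0 1 3 4], max=4
Test piece T rot0 at col 0 (width 3): heights before test = [0 0 1 3 4]; fits = True

Answer: yes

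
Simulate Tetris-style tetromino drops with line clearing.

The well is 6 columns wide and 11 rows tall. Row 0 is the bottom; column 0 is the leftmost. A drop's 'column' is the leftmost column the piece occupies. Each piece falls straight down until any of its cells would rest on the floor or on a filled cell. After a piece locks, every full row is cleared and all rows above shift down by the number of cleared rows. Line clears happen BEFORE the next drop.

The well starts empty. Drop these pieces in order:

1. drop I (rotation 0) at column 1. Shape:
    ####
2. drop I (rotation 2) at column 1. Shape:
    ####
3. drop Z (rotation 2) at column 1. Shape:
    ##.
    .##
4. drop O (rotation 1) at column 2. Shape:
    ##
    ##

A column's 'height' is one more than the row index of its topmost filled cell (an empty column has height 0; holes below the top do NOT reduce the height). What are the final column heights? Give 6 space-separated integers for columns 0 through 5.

Answer: 0 4 6 6 2 0

Derivation:
Drop 1: I rot0 at col 1 lands with bottom-row=0; cleared 0 line(s) (total 0); column heights now [0 1 1 1 1 0], max=1
Drop 2: I rot2 at col 1 lands with bottom-row=1; cleared 0 line(s) (total 0); column heights now [0 2 2 2 2 0], max=2
Drop 3: Z rot2 at col 1 lands with bottom-row=2; cleared 0 line(s) (total 0); column heights now [0 4 4 3 2 0], max=4
Drop 4: O rot1 at col 2 lands with bottom-row=4; cleared 0 line(s) (total 0); column heights now [0 4 6 6 2 0], max=6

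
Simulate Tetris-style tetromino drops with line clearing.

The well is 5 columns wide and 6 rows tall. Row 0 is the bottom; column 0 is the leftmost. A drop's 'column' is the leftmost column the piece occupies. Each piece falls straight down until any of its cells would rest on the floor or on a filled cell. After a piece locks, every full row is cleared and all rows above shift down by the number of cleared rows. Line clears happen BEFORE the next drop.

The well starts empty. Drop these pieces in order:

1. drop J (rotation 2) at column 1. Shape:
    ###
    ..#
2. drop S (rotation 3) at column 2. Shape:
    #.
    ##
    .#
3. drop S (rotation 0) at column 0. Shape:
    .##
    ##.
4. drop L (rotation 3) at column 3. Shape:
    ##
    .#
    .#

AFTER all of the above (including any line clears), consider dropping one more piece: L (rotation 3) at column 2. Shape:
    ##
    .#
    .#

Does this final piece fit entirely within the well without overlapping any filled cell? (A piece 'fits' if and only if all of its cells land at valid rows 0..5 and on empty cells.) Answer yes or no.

Answer: no

Derivation:
Drop 1: J rot2 at col 1 lands with bottom-row=0; cleared 0 line(s) (total 0); column heights now [0 2 2 2 0], max=2
Drop 2: S rot3 at col 2 lands with bottom-row=2; cleared 0 line(s) (total 0); column heights now [0 2 5 4 0], max=5
Drop 3: S rot0 at col 0 lands with bottom-row=4; cleared 0 line(s) (total 0); column heights now [5 6 6 4 0], max=6
Drop 4: L rot3 at col 3 lands with bottom-row=2; cleared 1 line(s) (total 1); column heights now [0 5 5 4 4], max=5
Test piece L rot3 at col 2 (width 2): heights before test = [0 5 5 4 4]; fits = False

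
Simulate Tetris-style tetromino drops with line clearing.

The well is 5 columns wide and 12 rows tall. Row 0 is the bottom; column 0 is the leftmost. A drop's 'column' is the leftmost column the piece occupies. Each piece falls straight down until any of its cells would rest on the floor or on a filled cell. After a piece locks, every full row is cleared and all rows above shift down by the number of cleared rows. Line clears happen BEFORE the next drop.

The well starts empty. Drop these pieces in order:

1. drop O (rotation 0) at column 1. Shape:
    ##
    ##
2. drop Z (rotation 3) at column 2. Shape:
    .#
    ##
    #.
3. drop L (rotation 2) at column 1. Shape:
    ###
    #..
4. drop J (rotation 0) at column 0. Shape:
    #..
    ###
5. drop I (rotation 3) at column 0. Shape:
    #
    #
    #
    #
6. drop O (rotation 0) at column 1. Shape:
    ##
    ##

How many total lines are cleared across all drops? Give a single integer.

Drop 1: O rot0 at col 1 lands with bottom-row=0; cleared 0 line(s) (total 0); column heights now [0 2 2 0 0], max=2
Drop 2: Z rot3 at col 2 lands with bottom-row=2; cleared 0 line(s) (total 0); column heights now [0 2 4 5 0], max=5
Drop 3: L rot2 at col 1 lands with bottom-row=4; cleared 0 line(s) (total 0); column heights now [0 6 6 6 0], max=6
Drop 4: J rot0 at col 0 lands with bottom-row=6; cleared 0 line(s) (total 0); column heights now [8 7 7 6 0], max=8
Drop 5: I rot3 at col 0 lands with bottom-row=8; cleared 0 line(s) (total 0); column heights now [12 7 7 6 0], max=12
Drop 6: O rot0 at col 1 lands with bottom-row=7; cleared 0 line(s) (total 0); column heights now [12 9 9 6 0], max=12

Answer: 0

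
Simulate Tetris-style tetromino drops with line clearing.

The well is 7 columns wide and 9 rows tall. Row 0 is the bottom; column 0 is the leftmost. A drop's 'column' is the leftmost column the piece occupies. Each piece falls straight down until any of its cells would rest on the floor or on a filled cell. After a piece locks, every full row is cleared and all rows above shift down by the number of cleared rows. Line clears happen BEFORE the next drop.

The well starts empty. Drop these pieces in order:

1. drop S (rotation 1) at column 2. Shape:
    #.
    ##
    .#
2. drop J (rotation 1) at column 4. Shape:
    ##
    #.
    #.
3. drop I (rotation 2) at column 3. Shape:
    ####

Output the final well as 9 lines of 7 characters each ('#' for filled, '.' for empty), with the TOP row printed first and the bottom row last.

Answer: .......
.......
.......
.......
.......
...####
..#.##.
..###..
...##..

Derivation:
Drop 1: S rot1 at col 2 lands with bottom-row=0; cleared 0 line(s) (total 0); column heights now [0 0 3 2 0 0 0], max=3
Drop 2: J rot1 at col 4 lands with bottom-row=0; cleared 0 line(s) (total 0); column heights now [0 0 3 2 3 3 0], max=3
Drop 3: I rot2 at col 3 lands with bottom-row=3; cleared 0 line(s) (total 0); column heights now [0 0 3 4 4 4 4], max=4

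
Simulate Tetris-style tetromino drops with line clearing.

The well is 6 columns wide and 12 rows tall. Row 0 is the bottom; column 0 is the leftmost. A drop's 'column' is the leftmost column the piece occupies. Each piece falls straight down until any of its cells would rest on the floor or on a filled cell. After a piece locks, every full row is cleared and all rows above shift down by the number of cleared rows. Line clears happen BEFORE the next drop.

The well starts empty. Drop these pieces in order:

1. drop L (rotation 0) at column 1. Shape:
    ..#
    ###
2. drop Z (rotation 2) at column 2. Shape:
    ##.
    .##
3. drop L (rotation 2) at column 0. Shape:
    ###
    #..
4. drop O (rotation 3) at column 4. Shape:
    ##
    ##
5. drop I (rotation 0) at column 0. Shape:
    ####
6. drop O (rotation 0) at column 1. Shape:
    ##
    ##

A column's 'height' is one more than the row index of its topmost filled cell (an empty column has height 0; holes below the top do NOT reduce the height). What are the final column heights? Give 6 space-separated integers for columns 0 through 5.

Drop 1: L rot0 at col 1 lands with bottom-row=0; cleared 0 line(s) (total 0); column heights now [0 1 1 2 0 0], max=2
Drop 2: Z rot2 at col 2 lands with bottom-row=2; cleared 0 line(s) (total 0); column heights now [0 1 4 4 3 0], max=4
Drop 3: L rot2 at col 0 lands with bottom-row=3; cleared 0 line(s) (total 0); column heights now [5 5 5 4 3 0], max=5
Drop 4: O rot3 at col 4 lands with bottom-row=3; cleared 0 line(s) (total 0); column heights now [5 5 5 4 5 5], max=5
Drop 5: I rot0 at col 0 lands with bottom-row=5; cleared 0 line(s) (total 0); column heights now [6 6 6 6 5 5], max=6
Drop 6: O rot0 at col 1 lands with bottom-row=6; cleared 0 line(s) (total 0); column heights now [6 8 8 6 5 5], max=8

Answer: 6 8 8 6 5 5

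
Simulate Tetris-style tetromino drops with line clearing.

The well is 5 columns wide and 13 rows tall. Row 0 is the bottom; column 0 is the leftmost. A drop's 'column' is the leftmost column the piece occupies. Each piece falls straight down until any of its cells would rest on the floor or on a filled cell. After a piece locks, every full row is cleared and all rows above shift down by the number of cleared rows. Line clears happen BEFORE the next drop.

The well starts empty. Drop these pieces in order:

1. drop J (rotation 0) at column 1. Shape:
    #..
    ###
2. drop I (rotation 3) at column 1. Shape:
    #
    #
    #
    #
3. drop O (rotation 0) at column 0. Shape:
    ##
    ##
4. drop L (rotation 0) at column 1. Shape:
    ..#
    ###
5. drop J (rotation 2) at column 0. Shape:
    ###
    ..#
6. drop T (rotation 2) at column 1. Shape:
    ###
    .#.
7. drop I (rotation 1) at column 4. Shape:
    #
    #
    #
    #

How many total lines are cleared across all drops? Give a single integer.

Answer: 0

Derivation:
Drop 1: J rot0 at col 1 lands with bottom-row=0; cleared 0 line(s) (total 0); column heights now [0 2 1 1 0], max=2
Drop 2: I rot3 at col 1 lands with bottom-row=2; cleared 0 line(s) (total 0); column heights now [0 6 1 1 0], max=6
Drop 3: O rot0 at col 0 lands with bottom-row=6; cleared 0 line(s) (total 0); column heights now [8 8 1 1 0], max=8
Drop 4: L rot0 at col 1 lands with bottom-row=8; cleared 0 line(s) (total 0); column heights now [8 9 9 10 0], max=10
Drop 5: J rot2 at col 0 lands with bottom-row=9; cleared 0 line(s) (total 0); column heights now [11 11 11 10 0], max=11
Drop 6: T rot2 at col 1 lands with bottom-row=11; cleared 0 line(s) (total 0); column heights now [11 13 13 13 0], max=13
Drop 7: I rot1 at col 4 lands with bottom-row=0; cleared 0 line(s) (total 0); column heights now [11 13 13 13 4], max=13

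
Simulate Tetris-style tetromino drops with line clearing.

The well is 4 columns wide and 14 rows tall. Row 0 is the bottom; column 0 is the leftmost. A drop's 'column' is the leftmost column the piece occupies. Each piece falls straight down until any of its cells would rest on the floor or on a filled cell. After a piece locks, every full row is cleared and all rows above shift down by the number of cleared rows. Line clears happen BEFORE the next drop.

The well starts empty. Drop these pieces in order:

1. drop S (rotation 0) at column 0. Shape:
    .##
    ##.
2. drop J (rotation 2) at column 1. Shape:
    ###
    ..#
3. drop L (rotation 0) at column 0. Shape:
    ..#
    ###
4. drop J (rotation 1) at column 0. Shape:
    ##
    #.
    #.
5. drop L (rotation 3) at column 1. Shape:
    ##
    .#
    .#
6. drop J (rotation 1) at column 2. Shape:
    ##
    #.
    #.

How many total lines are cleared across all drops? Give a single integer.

Answer: 0

Derivation:
Drop 1: S rot0 at col 0 lands with bottom-row=0; cleared 0 line(s) (total 0); column heights now [1 2 2 0], max=2
Drop 2: J rot2 at col 1 lands with bottom-row=1; cleared 0 line(s) (total 0); column heights now [1 3 3 3], max=3
Drop 3: L rot0 at col 0 lands with bottom-row=3; cleared 0 line(s) (total 0); column heights now [4 4 5 3], max=5
Drop 4: J rot1 at col 0 lands with bottom-row=4; cleared 0 line(s) (total 0); column heights now [7 7 5 3], max=7
Drop 5: L rot3 at col 1 lands with bottom-row=5; cleared 0 line(s) (total 0); column heights now [7 8 8 3], max=8
Drop 6: J rot1 at col 2 lands with bottom-row=8; cleared 0 line(s) (total 0); column heights now [7 8 11 11], max=11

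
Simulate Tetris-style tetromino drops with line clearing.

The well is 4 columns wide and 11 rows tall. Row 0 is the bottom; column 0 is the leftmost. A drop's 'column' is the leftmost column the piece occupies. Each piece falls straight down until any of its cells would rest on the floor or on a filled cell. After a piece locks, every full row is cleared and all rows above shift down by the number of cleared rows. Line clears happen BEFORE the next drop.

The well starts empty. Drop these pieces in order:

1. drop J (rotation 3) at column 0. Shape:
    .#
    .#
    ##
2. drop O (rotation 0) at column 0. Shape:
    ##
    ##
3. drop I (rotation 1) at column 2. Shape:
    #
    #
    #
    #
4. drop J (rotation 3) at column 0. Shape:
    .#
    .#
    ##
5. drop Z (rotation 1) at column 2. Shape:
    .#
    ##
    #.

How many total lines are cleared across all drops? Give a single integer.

Drop 1: J rot3 at col 0 lands with bottom-row=0; cleared 0 line(s) (total 0); column heights now [1 3 0 0], max=3
Drop 2: O rot0 at col 0 lands with bottom-row=3; cleared 0 line(s) (total 0); column heights now [5 5 0 0], max=5
Drop 3: I rot1 at col 2 lands with bottom-row=0; cleared 0 line(s) (total 0); column heights now [5 5 4 0], max=5
Drop 4: J rot3 at col 0 lands with bottom-row=5; cleared 0 line(s) (total 0); column heights now [6 8 4 0], max=8
Drop 5: Z rot1 at col 2 lands with bottom-row=4; cleared 1 line(s) (total 1); column heights now [5 7 5 6], max=7

Answer: 1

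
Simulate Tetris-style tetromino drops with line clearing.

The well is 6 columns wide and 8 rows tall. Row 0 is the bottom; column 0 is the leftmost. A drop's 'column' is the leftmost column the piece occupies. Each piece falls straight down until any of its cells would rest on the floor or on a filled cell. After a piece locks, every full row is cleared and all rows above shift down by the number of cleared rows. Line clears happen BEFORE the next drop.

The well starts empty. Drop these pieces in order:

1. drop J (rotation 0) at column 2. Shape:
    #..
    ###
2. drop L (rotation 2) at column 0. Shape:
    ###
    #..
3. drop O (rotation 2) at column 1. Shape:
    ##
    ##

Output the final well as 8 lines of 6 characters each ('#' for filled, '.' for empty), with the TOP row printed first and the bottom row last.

Drop 1: J rot0 at col 2 lands with bottom-row=0; cleared 0 line(s) (total 0); column heights now [0 0 2 1 1 0], max=2
Drop 2: L rot2 at col 0 lands with bottom-row=1; cleared 0 line(s) (total 0); column heights now [3 3 3 1 1 0], max=3
Drop 3: O rot2 at col 1 lands with bottom-row=3; cleared 0 line(s) (total 0); column heights now [3 5 5 1 1 0], max=5

Answer: ......
......
......
.##...
.##...
###...
#.#...
..###.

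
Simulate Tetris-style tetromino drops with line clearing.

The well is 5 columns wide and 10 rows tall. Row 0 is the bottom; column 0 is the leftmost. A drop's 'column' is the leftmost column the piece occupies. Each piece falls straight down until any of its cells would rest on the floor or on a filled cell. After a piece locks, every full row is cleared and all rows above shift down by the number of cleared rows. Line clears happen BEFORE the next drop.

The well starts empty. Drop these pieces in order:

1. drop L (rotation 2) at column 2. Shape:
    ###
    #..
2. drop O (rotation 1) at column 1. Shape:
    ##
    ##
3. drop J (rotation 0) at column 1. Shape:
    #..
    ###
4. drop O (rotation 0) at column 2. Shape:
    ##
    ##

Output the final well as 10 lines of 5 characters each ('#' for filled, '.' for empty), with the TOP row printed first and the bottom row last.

Drop 1: L rot2 at col 2 lands with bottom-row=0; cleared 0 line(s) (total 0); column heights now [0 0 2 2 2], max=2
Drop 2: O rot1 at col 1 lands with bottom-row=2; cleared 0 line(s) (total 0); column heights now [0 4 4 2 2], max=4
Drop 3: J rot0 at col 1 lands with bottom-row=4; cleared 0 line(s) (total 0); column heights now [0 6 5 5 2], max=6
Drop 4: O rot0 at col 2 lands with bottom-row=5; cleared 0 line(s) (total 0); column heights now [0 6 7 7 2], max=7

Answer: .....
.....
.....
..##.
.###.
.###.
.##..
.##..
..###
..#..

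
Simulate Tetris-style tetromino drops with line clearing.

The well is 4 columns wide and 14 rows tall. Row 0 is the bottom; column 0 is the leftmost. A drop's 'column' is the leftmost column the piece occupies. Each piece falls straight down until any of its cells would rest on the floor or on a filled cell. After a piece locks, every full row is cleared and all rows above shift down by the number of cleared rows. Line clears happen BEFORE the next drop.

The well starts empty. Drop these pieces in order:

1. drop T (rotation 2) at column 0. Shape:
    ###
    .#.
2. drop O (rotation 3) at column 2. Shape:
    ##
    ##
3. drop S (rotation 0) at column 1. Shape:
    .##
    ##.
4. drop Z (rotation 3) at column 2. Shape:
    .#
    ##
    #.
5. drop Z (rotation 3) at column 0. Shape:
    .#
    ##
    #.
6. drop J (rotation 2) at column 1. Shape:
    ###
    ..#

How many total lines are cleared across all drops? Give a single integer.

Answer: 1

Derivation:
Drop 1: T rot2 at col 0 lands with bottom-row=0; cleared 0 line(s) (total 0); column heights now [2 2 2 0], max=2
Drop 2: O rot3 at col 2 lands with bottom-row=2; cleared 0 line(s) (total 0); column heights now [2 2 4 4], max=4
Drop 3: S rot0 at col 1 lands with bottom-row=4; cleared 0 line(s) (total 0); column heights now [2 5 6 6], max=6
Drop 4: Z rot3 at col 2 lands with bottom-row=6; cleared 0 line(s) (total 0); column heights now [2 5 8 9], max=9
Drop 5: Z rot3 at col 0 lands with bottom-row=4; cleared 1 line(s) (total 1); column heights now [5 6 7 8], max=8
Drop 6: J rot2 at col 1 lands with bottom-row=8; cleared 0 line(s) (total 1); column heights now [5 10 10 10], max=10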